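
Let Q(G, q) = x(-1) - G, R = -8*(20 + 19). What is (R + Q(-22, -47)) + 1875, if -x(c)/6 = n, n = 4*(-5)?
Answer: 1705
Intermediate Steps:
n = -20
R = -312 (R = -8*39 = -312)
x(c) = 120 (x(c) = -6*(-20) = 120)
Q(G, q) = 120 - G
(R + Q(-22, -47)) + 1875 = (-312 + (120 - 1*(-22))) + 1875 = (-312 + (120 + 22)) + 1875 = (-312 + 142) + 1875 = -170 + 1875 = 1705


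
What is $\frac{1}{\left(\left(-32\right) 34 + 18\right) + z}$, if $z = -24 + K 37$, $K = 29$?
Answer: $- \frac{1}{21} \approx -0.047619$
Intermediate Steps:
$z = 1049$ ($z = -24 + 29 \cdot 37 = -24 + 1073 = 1049$)
$\frac{1}{\left(\left(-32\right) 34 + 18\right) + z} = \frac{1}{\left(\left(-32\right) 34 + 18\right) + 1049} = \frac{1}{\left(-1088 + 18\right) + 1049} = \frac{1}{-1070 + 1049} = \frac{1}{-21} = - \frac{1}{21}$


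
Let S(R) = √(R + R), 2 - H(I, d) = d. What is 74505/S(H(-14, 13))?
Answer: -74505*I*√22/22 ≈ -15885.0*I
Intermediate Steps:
H(I, d) = 2 - d
S(R) = √2*√R (S(R) = √(2*R) = √2*√R)
74505/S(H(-14, 13)) = 74505/((√2*√(2 - 1*13))) = 74505/((√2*√(2 - 13))) = 74505/((√2*√(-11))) = 74505/((√2*(I*√11))) = 74505/((I*√22)) = 74505*(-I*√22/22) = -74505*I*√22/22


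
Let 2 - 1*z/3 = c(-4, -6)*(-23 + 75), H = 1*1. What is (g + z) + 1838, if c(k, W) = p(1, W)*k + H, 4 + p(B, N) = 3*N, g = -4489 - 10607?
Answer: -27136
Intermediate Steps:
g = -15096
H = 1
p(B, N) = -4 + 3*N
c(k, W) = 1 + k*(-4 + 3*W) (c(k, W) = (-4 + 3*W)*k + 1 = k*(-4 + 3*W) + 1 = 1 + k*(-4 + 3*W))
z = -13878 (z = 6 - 3*(1 - 4*(-4 + 3*(-6)))*(-23 + 75) = 6 - 3*(1 - 4*(-4 - 18))*52 = 6 - 3*(1 - 4*(-22))*52 = 6 - 3*(1 + 88)*52 = 6 - 267*52 = 6 - 3*4628 = 6 - 13884 = -13878)
(g + z) + 1838 = (-15096 - 13878) + 1838 = -28974 + 1838 = -27136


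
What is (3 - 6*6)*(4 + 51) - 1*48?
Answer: -1863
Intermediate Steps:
(3 - 6*6)*(4 + 51) - 1*48 = (3 - 36)*55 - 48 = -33*55 - 48 = -1815 - 48 = -1863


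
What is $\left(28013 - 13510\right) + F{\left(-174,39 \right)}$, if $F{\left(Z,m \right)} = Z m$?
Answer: $7717$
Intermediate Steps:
$\left(28013 - 13510\right) + F{\left(-174,39 \right)} = \left(28013 - 13510\right) - 6786 = 14503 - 6786 = 7717$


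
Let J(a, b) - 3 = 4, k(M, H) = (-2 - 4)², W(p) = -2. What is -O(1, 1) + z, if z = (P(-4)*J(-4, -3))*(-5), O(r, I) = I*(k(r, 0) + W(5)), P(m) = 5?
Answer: -209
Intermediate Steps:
k(M, H) = 36 (k(M, H) = (-6)² = 36)
J(a, b) = 7 (J(a, b) = 3 + 4 = 7)
O(r, I) = 34*I (O(r, I) = I*(36 - 2) = I*34 = 34*I)
z = -175 (z = (5*7)*(-5) = 35*(-5) = -175)
-O(1, 1) + z = -34 - 175 = -209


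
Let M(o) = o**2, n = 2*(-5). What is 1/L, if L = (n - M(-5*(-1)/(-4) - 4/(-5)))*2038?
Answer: -200/4158539 ≈ -4.8094e-5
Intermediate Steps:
n = -10
L = -4158539/200 (L = (-10 - (-5*(-1)/(-4) - 4/(-5))**2)*2038 = (-10 - (5*(-1/4) - 4*(-1/5))**2)*2038 = (-10 - (-5/4 + 4/5)**2)*2038 = (-10 - (-9/20)**2)*2038 = (-10 - 1*81/400)*2038 = (-10 - 81/400)*2038 = -4081/400*2038 = -4158539/200 ≈ -20793.)
1/L = 1/(-4158539/200) = -200/4158539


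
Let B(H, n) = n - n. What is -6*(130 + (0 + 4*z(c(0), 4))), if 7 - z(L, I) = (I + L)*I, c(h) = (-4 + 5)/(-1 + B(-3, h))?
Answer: -660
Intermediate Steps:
B(H, n) = 0
c(h) = -1 (c(h) = (-4 + 5)/(-1 + 0) = 1/(-1) = 1*(-1) = -1)
z(L, I) = 7 - I*(I + L) (z(L, I) = 7 - (I + L)*I = 7 - I*(I + L))
-6*(130 + (0 + 4*z(c(0), 4))) = -6*(130 + (0 + 4*(7 - 1*4² - 1*4*(-1)))) = -6*(130 + (0 + 4*(7 - 1*16 + 4))) = -6*(130 + (0 + 4*(7 - 16 + 4))) = -6*(130 + (0 + 4*(-5))) = -6*(130 + (0 - 20)) = -6*(130 - 20) = -6*110 = -660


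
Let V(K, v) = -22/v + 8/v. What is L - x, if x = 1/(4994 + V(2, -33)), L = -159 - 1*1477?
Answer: -269639009/164816 ≈ -1636.0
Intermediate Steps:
V(K, v) = -14/v
L = -1636 (L = -159 - 1477 = -1636)
x = 33/164816 (x = 1/(4994 - 14/(-33)) = 1/(4994 - 14*(-1/33)) = 1/(4994 + 14/33) = 1/(164816/33) = 33/164816 ≈ 0.00020022)
L - x = -1636 - 1*33/164816 = -1636 - 33/164816 = -269639009/164816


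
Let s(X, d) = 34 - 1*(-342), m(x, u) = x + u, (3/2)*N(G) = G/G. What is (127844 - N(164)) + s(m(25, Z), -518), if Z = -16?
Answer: 384658/3 ≈ 1.2822e+5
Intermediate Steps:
N(G) = ⅔ (N(G) = 2*(G/G)/3 = (⅔)*1 = ⅔)
m(x, u) = u + x
s(X, d) = 376 (s(X, d) = 34 + 342 = 376)
(127844 - N(164)) + s(m(25, Z), -518) = (127844 - 1*⅔) + 376 = (127844 - ⅔) + 376 = 383530/3 + 376 = 384658/3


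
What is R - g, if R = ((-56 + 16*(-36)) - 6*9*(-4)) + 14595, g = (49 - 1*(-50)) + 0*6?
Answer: 14080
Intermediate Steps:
g = 99 (g = (49 + 50) + 0 = 99 + 0 = 99)
R = 14179 (R = ((-56 - 576) - 54*(-4)) + 14595 = (-632 + 216) + 14595 = -416 + 14595 = 14179)
R - g = 14179 - 1*99 = 14179 - 99 = 14080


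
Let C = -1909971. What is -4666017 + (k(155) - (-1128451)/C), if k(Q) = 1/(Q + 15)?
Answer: -1515032906362889/324695070 ≈ -4.6660e+6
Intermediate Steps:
k(Q) = 1/(15 + Q)
-4666017 + (k(155) - (-1128451)/C) = -4666017 + (1/(15 + 155) - (-1128451)/(-1909971)) = -4666017 + (1/170 - (-1128451)*(-1)/1909971) = -4666017 + (1/170 - 1*1128451/1909971) = -4666017 + (1/170 - 1128451/1909971) = -4666017 - 189926699/324695070 = -1515032906362889/324695070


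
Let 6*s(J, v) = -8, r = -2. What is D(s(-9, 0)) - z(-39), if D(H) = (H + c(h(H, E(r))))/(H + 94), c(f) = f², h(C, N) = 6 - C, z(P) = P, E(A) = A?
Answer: 16499/417 ≈ 39.566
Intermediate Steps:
s(J, v) = -4/3 (s(J, v) = (⅙)*(-8) = -4/3)
D(H) = (H + (6 - H)²)/(94 + H) (D(H) = (H + (6 - H)²)/(H + 94) = (H + (6 - H)²)/(94 + H))
D(s(-9, 0)) - z(-39) = (-4/3 + (-6 - 4/3)²)/(94 - 4/3) - 1*(-39) = (-4/3 + (-22/3)²)/(278/3) + 39 = 3*(-4/3 + 484/9)/278 + 39 = (3/278)*(472/9) + 39 = 236/417 + 39 = 16499/417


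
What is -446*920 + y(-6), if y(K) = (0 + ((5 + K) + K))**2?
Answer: -410271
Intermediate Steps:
y(K) = (5 + 2*K)**2 (y(K) = (0 + (5 + 2*K))**2 = (5 + 2*K)**2)
-446*920 + y(-6) = -446*920 + (5 + 2*(-6))**2 = -410320 + (5 - 12)**2 = -410320 + (-7)**2 = -410320 + 49 = -410271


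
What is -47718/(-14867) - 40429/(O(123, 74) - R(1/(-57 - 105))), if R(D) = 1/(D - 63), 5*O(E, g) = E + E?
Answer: -30555137293429/37341919644 ≈ -818.25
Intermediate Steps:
O(E, g) = 2*E/5 (O(E, g) = (E + E)/5 = (2*E)/5 = 2*E/5)
R(D) = 1/(-63 + D)
-47718/(-14867) - 40429/(O(123, 74) - R(1/(-57 - 105))) = -47718/(-14867) - 40429/((⅖)*123 - 1/(-63 + 1/(-57 - 105))) = -47718*(-1/14867) - 40429/(246/5 - 1/(-63 + 1/(-162))) = 47718/14867 - 40429/(246/5 - 1/(-63 - 1/162)) = 47718/14867 - 40429/(246/5 - 1/(-10207/162)) = 47718/14867 - 40429/(246/5 - 1*(-162/10207)) = 47718/14867 - 40429/(246/5 + 162/10207) = 47718/14867 - 40429/2511732/51035 = 47718/14867 - 40429*51035/2511732 = 47718/14867 - 2063294015/2511732 = -30555137293429/37341919644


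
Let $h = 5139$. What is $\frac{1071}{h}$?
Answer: $\frac{119}{571} \approx 0.20841$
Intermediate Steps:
$\frac{1071}{h} = \frac{1071}{5139} = 1071 \cdot \frac{1}{5139} = \frac{119}{571}$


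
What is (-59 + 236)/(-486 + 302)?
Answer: -177/184 ≈ -0.96196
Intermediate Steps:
(-59 + 236)/(-486 + 302) = 177/(-184) = 177*(-1/184) = -177/184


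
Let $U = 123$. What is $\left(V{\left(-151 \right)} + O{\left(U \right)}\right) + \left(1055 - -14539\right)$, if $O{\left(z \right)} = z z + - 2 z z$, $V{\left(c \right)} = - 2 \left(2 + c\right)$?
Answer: $763$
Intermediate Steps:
$V{\left(c \right)} = -4 - 2 c$
$O{\left(z \right)} = - z^{2}$ ($O{\left(z \right)} = z^{2} - 2 z^{2} = - z^{2}$)
$\left(V{\left(-151 \right)} + O{\left(U \right)}\right) + \left(1055 - -14539\right) = \left(\left(-4 - -302\right) - 123^{2}\right) + \left(1055 - -14539\right) = \left(\left(-4 + 302\right) - 15129\right) + \left(1055 + 14539\right) = \left(298 - 15129\right) + 15594 = -14831 + 15594 = 763$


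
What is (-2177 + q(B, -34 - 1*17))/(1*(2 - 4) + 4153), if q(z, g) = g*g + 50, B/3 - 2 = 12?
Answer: 474/4151 ≈ 0.11419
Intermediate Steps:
B = 42 (B = 6 + 3*12 = 6 + 36 = 42)
q(z, g) = 50 + g² (q(z, g) = g² + 50 = 50 + g²)
(-2177 + q(B, -34 - 1*17))/(1*(2 - 4) + 4153) = (-2177 + (50 + (-34 - 1*17)²))/(1*(2 - 4) + 4153) = (-2177 + (50 + (-34 - 17)²))/(1*(-2) + 4153) = (-2177 + (50 + (-51)²))/(-2 + 4153) = (-2177 + (50 + 2601))/4151 = (-2177 + 2651)*(1/4151) = 474*(1/4151) = 474/4151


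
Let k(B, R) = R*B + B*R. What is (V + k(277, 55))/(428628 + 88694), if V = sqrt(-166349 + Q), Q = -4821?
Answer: 15235/258661 + I*sqrt(171170)/517322 ≈ 0.058899 + 0.00079975*I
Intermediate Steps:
k(B, R) = 2*B*R (k(B, R) = B*R + B*R = 2*B*R)
V = I*sqrt(171170) (V = sqrt(-166349 - 4821) = sqrt(-171170) = I*sqrt(171170) ≈ 413.73*I)
(V + k(277, 55))/(428628 + 88694) = (I*sqrt(171170) + 2*277*55)/(428628 + 88694) = (I*sqrt(171170) + 30470)/517322 = (30470 + I*sqrt(171170))*(1/517322) = 15235/258661 + I*sqrt(171170)/517322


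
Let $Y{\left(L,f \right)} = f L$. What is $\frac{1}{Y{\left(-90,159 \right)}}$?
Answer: $- \frac{1}{14310} \approx -6.9881 \cdot 10^{-5}$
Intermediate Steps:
$Y{\left(L,f \right)} = L f$
$\frac{1}{Y{\left(-90,159 \right)}} = \frac{1}{\left(-90\right) 159} = \frac{1}{-14310} = - \frac{1}{14310}$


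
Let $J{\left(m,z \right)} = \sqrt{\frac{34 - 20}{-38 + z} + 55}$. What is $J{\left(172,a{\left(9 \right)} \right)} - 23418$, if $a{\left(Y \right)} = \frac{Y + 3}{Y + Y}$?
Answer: $-23418 + \frac{\sqrt{874}}{4} \approx -23411.0$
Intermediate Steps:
$a{\left(Y \right)} = \frac{3 + Y}{2 Y}$
$J{\left(m,z \right)} = \sqrt{55 + \frac{14}{-38 + z}}$ ($J{\left(m,z \right)} = \sqrt{\frac{14}{-38 + z} + 55} = \sqrt{55 + \frac{14}{-38 + z}}$)
$J{\left(172,a{\left(9 \right)} \right)} - 23418 = \sqrt{\frac{-2076 + 55 \frac{3 + 9}{2 \cdot 9}}{-38 + \frac{3 + 9}{2 \cdot 9}}} - 23418 = \sqrt{\frac{-2076 + 55 \cdot \frac{1}{2} \cdot \frac{1}{9} \cdot 12}{-38 + \frac{1}{2} \cdot \frac{1}{9} \cdot 12}} - 23418 = \sqrt{\frac{-2076 + 55 \cdot \frac{2}{3}}{-38 + \frac{2}{3}}} - 23418 = \sqrt{\frac{-2076 + \frac{110}{3}}{- \frac{112}{3}}} - 23418 = \sqrt{\left(- \frac{3}{112}\right) \left(- \frac{6118}{3}\right)} - 23418 = \sqrt{\frac{437}{8}} - 23418 = \frac{\sqrt{874}}{4} - 23418 = -23418 + \frac{\sqrt{874}}{4}$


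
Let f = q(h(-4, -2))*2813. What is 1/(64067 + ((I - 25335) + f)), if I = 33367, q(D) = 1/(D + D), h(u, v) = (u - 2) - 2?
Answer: 16/1150771 ≈ 1.3904e-5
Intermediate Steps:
h(u, v) = -4 + u (h(u, v) = (-2 + u) - 2 = -4 + u)
q(D) = 1/(2*D)
f = -2813/16 (f = (1/(2*(-4 - 4)))*2813 = ((½)/(-8))*2813 = ((½)*(-⅛))*2813 = -1/16*2813 = -2813/16 ≈ -175.81)
1/(64067 + ((I - 25335) + f)) = 1/(64067 + ((33367 - 25335) - 2813/16)) = 1/(64067 + (8032 - 2813/16)) = 1/(64067 + 125699/16) = 1/(1150771/16) = 16/1150771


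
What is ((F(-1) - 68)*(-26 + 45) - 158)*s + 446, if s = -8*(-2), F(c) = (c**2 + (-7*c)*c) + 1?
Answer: -24274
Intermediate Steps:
F(c) = 1 - 6*c**2 (F(c) = (c**2 - 7*c**2) + 1 = -6*c**2 + 1 = 1 - 6*c**2)
s = 16
((F(-1) - 68)*(-26 + 45) - 158)*s + 446 = (((1 - 6*(-1)**2) - 68)*(-26 + 45) - 158)*16 + 446 = (((1 - 6*1) - 68)*19 - 158)*16 + 446 = (((1 - 6) - 68)*19 - 158)*16 + 446 = ((-5 - 68)*19 - 158)*16 + 446 = (-73*19 - 158)*16 + 446 = (-1387 - 158)*16 + 446 = -1545*16 + 446 = -24720 + 446 = -24274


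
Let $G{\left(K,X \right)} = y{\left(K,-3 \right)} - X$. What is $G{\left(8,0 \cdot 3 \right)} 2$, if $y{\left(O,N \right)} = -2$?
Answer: $-4$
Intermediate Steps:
$G{\left(K,X \right)} = -2 - X$
$G{\left(8,0 \cdot 3 \right)} 2 = \left(-2 - 0 \cdot 3\right) 2 = \left(-2 - 0\right) 2 = \left(-2 + 0\right) 2 = \left(-2\right) 2 = -4$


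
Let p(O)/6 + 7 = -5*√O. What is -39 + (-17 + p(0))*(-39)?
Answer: 2262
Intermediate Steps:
p(O) = -42 - 30*√O (p(O) = -42 + 6*(-5*√O) = -42 - 30*√O)
-39 + (-17 + p(0))*(-39) = -39 + (-17 + (-42 - 30*√0))*(-39) = -39 + (-17 + (-42 - 30*0))*(-39) = -39 + (-17 + (-42 + 0))*(-39) = -39 + (-17 - 42)*(-39) = -39 - 59*(-39) = -39 + 2301 = 2262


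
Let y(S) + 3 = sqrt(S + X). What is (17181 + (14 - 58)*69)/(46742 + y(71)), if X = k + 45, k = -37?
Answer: 220374385/728178014 - 4715*sqrt(79)/728178014 ≈ 0.30258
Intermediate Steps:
X = 8 (X = -37 + 45 = 8)
y(S) = -3 + sqrt(8 + S) (y(S) = -3 + sqrt(S + 8) = -3 + sqrt(8 + S))
(17181 + (14 - 58)*69)/(46742 + y(71)) = (17181 + (14 - 58)*69)/(46742 + (-3 + sqrt(8 + 71))) = (17181 - 44*69)/(46742 + (-3 + sqrt(79))) = (17181 - 3036)/(46739 + sqrt(79)) = 14145/(46739 + sqrt(79))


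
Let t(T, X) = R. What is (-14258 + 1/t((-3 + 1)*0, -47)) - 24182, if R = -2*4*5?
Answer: -1537601/40 ≈ -38440.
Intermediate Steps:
R = -40 (R = -8*5 = -40)
t(T, X) = -40
(-14258 + 1/t((-3 + 1)*0, -47)) - 24182 = (-14258 + 1/(-40)) - 24182 = (-14258 - 1/40) - 24182 = -570321/40 - 24182 = -1537601/40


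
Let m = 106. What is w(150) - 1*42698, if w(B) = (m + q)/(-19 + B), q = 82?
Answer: -5593250/131 ≈ -42697.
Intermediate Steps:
w(B) = 188/(-19 + B) (w(B) = (106 + 82)/(-19 + B) = 188/(-19 + B))
w(150) - 1*42698 = 188/(-19 + 150) - 1*42698 = 188/131 - 42698 = -5593250/131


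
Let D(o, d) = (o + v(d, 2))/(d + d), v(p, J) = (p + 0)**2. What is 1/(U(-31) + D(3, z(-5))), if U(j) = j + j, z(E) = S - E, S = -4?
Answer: -1/60 ≈ -0.016667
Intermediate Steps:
v(p, J) = p**2
z(E) = -4 - E
U(j) = 2*j
D(o, d) = (o + d**2)/(2*d) (D(o, d) = (o + d**2)/(d + d) = (o + d**2)/((2*d)) = (o + d**2)*(1/(2*d)) = (o + d**2)/(2*d))
1/(U(-31) + D(3, z(-5))) = 1/(2*(-31) + (3 + (-4 - 1*(-5))**2)/(2*(-4 - 1*(-5)))) = 1/(-62 + (3 + (-4 + 5)**2)/(2*(-4 + 5))) = 1/(-62 + (1/2)*(3 + 1**2)/1) = 1/(-62 + (1/2)*1*(3 + 1)) = 1/(-62 + (1/2)*1*4) = 1/(-62 + 2) = 1/(-60) = -1/60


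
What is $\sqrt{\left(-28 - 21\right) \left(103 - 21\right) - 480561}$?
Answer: $i \sqrt{484579} \approx 696.12 i$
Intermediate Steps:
$\sqrt{\left(-28 - 21\right) \left(103 - 21\right) - 480561} = \sqrt{\left(-28 - 21\right) 82 - 480561} = \sqrt{\left(-49\right) 82 - 480561} = \sqrt{-4018 - 480561} = \sqrt{-484579} = i \sqrt{484579}$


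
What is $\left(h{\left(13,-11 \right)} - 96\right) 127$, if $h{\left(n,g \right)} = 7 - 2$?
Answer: $-11557$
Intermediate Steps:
$h{\left(n,g \right)} = 5$ ($h{\left(n,g \right)} = 7 - 2 = 5$)
$\left(h{\left(13,-11 \right)} - 96\right) 127 = \left(5 - 96\right) 127 = \left(-91\right) 127 = -11557$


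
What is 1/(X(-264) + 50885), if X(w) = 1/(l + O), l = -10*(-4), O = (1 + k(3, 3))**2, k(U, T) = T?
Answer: 56/2849561 ≈ 1.9652e-5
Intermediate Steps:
O = 16 (O = (1 + 3)**2 = 4**2 = 16)
l = 40
X(w) = 1/56 (X(w) = 1/(40 + 16) = 1/56)
1/(X(-264) + 50885) = 1/(1/56 + 50885) = 1/(2849561/56) = 56/2849561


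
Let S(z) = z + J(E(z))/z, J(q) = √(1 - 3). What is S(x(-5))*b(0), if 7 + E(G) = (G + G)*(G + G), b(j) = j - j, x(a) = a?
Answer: 0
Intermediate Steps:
b(j) = 0
E(G) = -7 + 4*G² (E(G) = -7 + (G + G)*(G + G) = -7 + (2*G)*(2*G) = -7 + 4*G²)
J(q) = I*√2 (J(q) = √(-2) = I*√2)
S(z) = z + I*√2/z (S(z) = z + (I*√2)/z = z + I*√2/z)
S(x(-5))*b(0) = (-5 + I*√2/(-5))*0 = (-5 + I*√2*(-⅕))*0 = (-5 - I*√2/5)*0 = 0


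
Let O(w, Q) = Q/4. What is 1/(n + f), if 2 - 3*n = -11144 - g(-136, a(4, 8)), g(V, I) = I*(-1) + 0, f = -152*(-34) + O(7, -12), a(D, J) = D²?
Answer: 1/8875 ≈ 0.00011268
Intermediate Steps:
O(w, Q) = Q/4 (O(w, Q) = Q*(¼) = Q/4)
f = 5165 (f = -152*(-34) + (¼)*(-12) = 5168 - 3 = 5165)
g(V, I) = -I (g(V, I) = -I + 0 = -I)
n = 3710 (n = ⅔ - (-11144 - (-1)*4²)/3 = ⅔ - (-11144 - (-1)*16)/3 = ⅔ - (-11144 - 1*(-16))/3 = ⅔ - (-11144 + 16)/3 = ⅔ - ⅓*(-11128) = ⅔ + 11128/3 = 3710)
1/(n + f) = 1/(3710 + 5165) = 1/8875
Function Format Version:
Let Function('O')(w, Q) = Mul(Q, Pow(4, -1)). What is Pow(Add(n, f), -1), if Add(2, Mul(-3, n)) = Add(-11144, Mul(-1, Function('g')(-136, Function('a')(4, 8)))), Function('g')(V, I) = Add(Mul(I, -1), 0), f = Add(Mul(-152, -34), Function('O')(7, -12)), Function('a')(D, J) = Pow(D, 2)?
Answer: Rational(1, 8875) ≈ 0.00011268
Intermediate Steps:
Function('O')(w, Q) = Mul(Rational(1, 4), Q) (Function('O')(w, Q) = Mul(Q, Rational(1, 4)) = Mul(Rational(1, 4), Q))
f = 5165 (f = Add(Mul(-152, -34), Mul(Rational(1, 4), -12)) = Add(5168, -3) = 5165)
Function('g')(V, I) = Mul(-1, I) (Function('g')(V, I) = Add(Mul(-1, I), 0) = Mul(-1, I))
n = 3710 (n = Add(Rational(2, 3), Mul(Rational(-1, 3), Add(-11144, Mul(-1, Mul(-1, Pow(4, 2)))))) = Add(Rational(2, 3), Mul(Rational(-1, 3), Add(-11144, Mul(-1, Mul(-1, 16))))) = Add(Rational(2, 3), Mul(Rational(-1, 3), Add(-11144, Mul(-1, -16)))) = Add(Rational(2, 3), Mul(Rational(-1, 3), Add(-11144, 16))) = Add(Rational(2, 3), Mul(Rational(-1, 3), -11128)) = Add(Rational(2, 3), Rational(11128, 3)) = 3710)
Pow(Add(n, f), -1) = Pow(Add(3710, 5165), -1) = Pow(8875, -1) = Rational(1, 8875)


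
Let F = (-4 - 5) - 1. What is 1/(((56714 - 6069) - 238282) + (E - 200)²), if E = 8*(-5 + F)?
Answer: -1/85237 ≈ -1.1732e-5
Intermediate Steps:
F = -10 (F = -9 - 1 = -10)
E = -120 (E = 8*(-5 - 10) = 8*(-15) = -120)
1/(((56714 - 6069) - 238282) + (E - 200)²) = 1/(((56714 - 6069) - 238282) + (-120 - 200)²) = 1/((50645 - 238282) + (-320)²) = 1/(-187637 + 102400) = 1/(-85237) = -1/85237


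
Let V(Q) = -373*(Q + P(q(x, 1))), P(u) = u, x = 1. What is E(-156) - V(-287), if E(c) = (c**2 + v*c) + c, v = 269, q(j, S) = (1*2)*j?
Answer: -124089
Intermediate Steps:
q(j, S) = 2*j
E(c) = c**2 + 270*c (E(c) = (c**2 + 269*c) + c = c**2 + 270*c)
V(Q) = -746 - 373*Q (V(Q) = -373*(Q + 2*1) = -373*(Q + 2) = -373*(2 + Q) = -746 - 373*Q)
E(-156) - V(-287) = -156*(270 - 156) - (-746 - 373*(-287)) = -156*114 - (-746 + 107051) = -17784 - 1*106305 = -17784 - 106305 = -124089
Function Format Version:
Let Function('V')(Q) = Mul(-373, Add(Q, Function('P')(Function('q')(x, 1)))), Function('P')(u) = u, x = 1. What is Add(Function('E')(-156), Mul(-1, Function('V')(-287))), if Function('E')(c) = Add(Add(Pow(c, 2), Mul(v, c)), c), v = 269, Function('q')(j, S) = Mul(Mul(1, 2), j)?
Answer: -124089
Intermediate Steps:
Function('q')(j, S) = Mul(2, j)
Function('E')(c) = Add(Pow(c, 2), Mul(270, c)) (Function('E')(c) = Add(Add(Pow(c, 2), Mul(269, c)), c) = Add(Pow(c, 2), Mul(270, c)))
Function('V')(Q) = Add(-746, Mul(-373, Q)) (Function('V')(Q) = Mul(-373, Add(Q, Mul(2, 1))) = Mul(-373, Add(Q, 2)) = Mul(-373, Add(2, Q)) = Add(-746, Mul(-373, Q)))
Add(Function('E')(-156), Mul(-1, Function('V')(-287))) = Add(Mul(-156, Add(270, -156)), Mul(-1, Add(-746, Mul(-373, -287)))) = Add(Mul(-156, 114), Mul(-1, Add(-746, 107051))) = Add(-17784, Mul(-1, 106305)) = Add(-17784, -106305) = -124089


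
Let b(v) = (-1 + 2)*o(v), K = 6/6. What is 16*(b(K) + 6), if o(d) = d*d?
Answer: 112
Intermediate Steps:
o(d) = d²
K = 1 (K = 6*(⅙) = 1)
b(v) = v² (b(v) = (-1 + 2)*v² = 1*v² = v²)
16*(b(K) + 6) = 16*(1² + 6) = 16*(1 + 6) = 16*7 = 112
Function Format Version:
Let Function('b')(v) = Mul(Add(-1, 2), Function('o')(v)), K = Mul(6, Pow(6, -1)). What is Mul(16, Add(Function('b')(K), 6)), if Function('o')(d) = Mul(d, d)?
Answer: 112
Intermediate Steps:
Function('o')(d) = Pow(d, 2)
K = 1 (K = Mul(6, Rational(1, 6)) = 1)
Function('b')(v) = Pow(v, 2) (Function('b')(v) = Mul(Add(-1, 2), Pow(v, 2)) = Mul(1, Pow(v, 2)) = Pow(v, 2))
Mul(16, Add(Function('b')(K), 6)) = Mul(16, Add(Pow(1, 2), 6)) = Mul(16, Add(1, 6)) = Mul(16, 7) = 112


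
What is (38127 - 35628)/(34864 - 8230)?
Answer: 833/8878 ≈ 0.093827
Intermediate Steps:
(38127 - 35628)/(34864 - 8230) = 2499/26634 = 2499*(1/26634) = 833/8878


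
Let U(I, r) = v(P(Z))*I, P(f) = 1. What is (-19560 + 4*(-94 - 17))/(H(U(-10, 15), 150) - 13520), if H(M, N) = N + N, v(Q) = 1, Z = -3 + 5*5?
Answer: 5001/3305 ≈ 1.5132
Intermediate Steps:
Z = 22 (Z = -3 + 25 = 22)
U(I, r) = I (U(I, r) = 1*I = I)
H(M, N) = 2*N
(-19560 + 4*(-94 - 17))/(H(U(-10, 15), 150) - 13520) = (-19560 + 4*(-94 - 17))/(2*150 - 13520) = (-19560 + 4*(-111))/(300 - 13520) = (-19560 - 444)/(-13220) = -20004*(-1/13220) = 5001/3305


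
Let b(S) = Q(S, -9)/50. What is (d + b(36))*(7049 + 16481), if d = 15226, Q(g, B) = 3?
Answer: 1791345959/5 ≈ 3.5827e+8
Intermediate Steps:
b(S) = 3/50
(d + b(36))*(7049 + 16481) = (15226 + 3/50)*(7049 + 16481) = (761303/50)*23530 = 1791345959/5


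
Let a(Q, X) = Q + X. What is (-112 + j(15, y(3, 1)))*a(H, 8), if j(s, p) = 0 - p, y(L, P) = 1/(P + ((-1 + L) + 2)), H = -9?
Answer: 561/5 ≈ 112.20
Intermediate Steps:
y(L, P) = 1/(1 + L + P) (y(L, P) = 1/(P + (1 + L)) = 1/(1 + L + P))
j(s, p) = -p
(-112 + j(15, y(3, 1)))*a(H, 8) = (-112 - 1/(1 + 3 + 1))*(-9 + 8) = (-112 - 1/5)*(-1) = (-112 - 1*⅕)*(-1) = (-112 - ⅕)*(-1) = -561/5*(-1) = 561/5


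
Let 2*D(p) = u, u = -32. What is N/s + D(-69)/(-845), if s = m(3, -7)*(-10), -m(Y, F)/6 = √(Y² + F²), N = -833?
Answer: 16/845 - 833*√58/3480 ≈ -1.8040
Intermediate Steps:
m(Y, F) = -6*√(F² + Y²) (m(Y, F) = -6*√(Y² + F²) = -6*√(F² + Y²))
D(p) = -16 (D(p) = (½)*(-32) = -16)
s = 60*√58 (s = -6*√((-7)² + 3²)*(-10) = -6*√(49 + 9)*(-10) = -6*√58*(-10) = 60*√58 ≈ 456.95)
N/s + D(-69)/(-845) = -833*√58/3480 - 16/(-845) = -833*√58/3480 - 16*(-1/845) = -833*√58/3480 + 16/845 = 16/845 - 833*√58/3480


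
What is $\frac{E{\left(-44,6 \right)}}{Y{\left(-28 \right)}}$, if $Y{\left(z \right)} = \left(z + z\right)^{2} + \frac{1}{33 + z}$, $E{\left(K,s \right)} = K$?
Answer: $- \frac{220}{15681} \approx -0.01403$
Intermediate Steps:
$Y{\left(z \right)} = \frac{1}{33 + z} + 4 z^{2}$ ($Y{\left(z \right)} = \left(2 z\right)^{2} + \frac{1}{33 + z} = 4 z^{2} + \frac{1}{33 + z} = \frac{1}{33 + z} + 4 z^{2}$)
$\frac{E{\left(-44,6 \right)}}{Y{\left(-28 \right)}} = - \frac{44}{\frac{1}{33 - 28} \left(1 + 4 \left(-28\right)^{3} + 132 \left(-28\right)^{2}\right)} = - \frac{44}{\frac{1}{5} \left(1 + 4 \left(-21952\right) + 132 \cdot 784\right)} = - \frac{44}{\frac{1}{5} \left(1 - 87808 + 103488\right)} = - \frac{44}{\frac{1}{5} \cdot 15681} = - \frac{44}{\frac{15681}{5}} = \left(-44\right) \frac{5}{15681} = - \frac{220}{15681}$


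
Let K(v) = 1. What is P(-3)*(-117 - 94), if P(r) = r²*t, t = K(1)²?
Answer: -1899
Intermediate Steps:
t = 1 (t = 1² = 1)
P(r) = r² (P(r) = r²*1 = r²)
P(-3)*(-117 - 94) = (-3)²*(-117 - 94) = 9*(-211) = -1899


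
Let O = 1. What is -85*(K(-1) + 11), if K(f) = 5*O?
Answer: -1360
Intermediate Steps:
K(f) = 5 (K(f) = 5*1 = 5)
-85*(K(-1) + 11) = -85*(5 + 11) = -85*16 = -1360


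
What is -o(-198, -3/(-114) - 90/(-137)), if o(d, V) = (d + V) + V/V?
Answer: 1022025/5206 ≈ 196.32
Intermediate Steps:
o(d, V) = 1 + V + d (o(d, V) = (V + d) + 1 = 1 + V + d)
-o(-198, -3/(-114) - 90/(-137)) = -(1 + (-3/(-114) - 90/(-137)) - 198) = -(1 + (-3*(-1/114) - 90*(-1/137)) - 198) = -(1 + (1/38 + 90/137) - 198) = -(1 + 3557/5206 - 198) = -1*(-1022025/5206) = 1022025/5206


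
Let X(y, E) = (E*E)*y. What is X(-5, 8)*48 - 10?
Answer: -15370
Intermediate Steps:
X(y, E) = y*E² (X(y, E) = E²*y = y*E²)
X(-5, 8)*48 - 10 = -5*8²*48 - 10 = -5*64*48 - 10 = -320*48 - 10 = -15360 - 10 = -15370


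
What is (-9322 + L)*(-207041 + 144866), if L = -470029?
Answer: 29803648425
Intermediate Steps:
(-9322 + L)*(-207041 + 144866) = (-9322 - 470029)*(-207041 + 144866) = -479351*(-62175) = 29803648425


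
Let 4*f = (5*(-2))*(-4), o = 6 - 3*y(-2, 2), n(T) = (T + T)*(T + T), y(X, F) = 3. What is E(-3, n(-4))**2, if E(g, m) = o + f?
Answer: 49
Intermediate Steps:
n(T) = 4*T**2 (n(T) = (2*T)*(2*T) = 4*T**2)
o = -3 (o = 6 - 3*3 = 6 - 9 = -3)
f = 10 (f = ((5*(-2))*(-4))/4 = (-10*(-4))/4 = (1/4)*40 = 10)
E(g, m) = 7 (E(g, m) = -3 + 10 = 7)
E(-3, n(-4))**2 = 7**2 = 49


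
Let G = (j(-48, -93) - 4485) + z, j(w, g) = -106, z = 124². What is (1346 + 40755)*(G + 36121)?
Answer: 1974789506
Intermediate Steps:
z = 15376
G = 10785 (G = (-106 - 4485) + 15376 = -4591 + 15376 = 10785)
(1346 + 40755)*(G + 36121) = (1346 + 40755)*(10785 + 36121) = 42101*46906 = 1974789506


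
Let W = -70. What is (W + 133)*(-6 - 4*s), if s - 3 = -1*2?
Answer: -630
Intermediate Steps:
s = 1 (s = 3 - 1*2 = 3 - 2 = 1)
(W + 133)*(-6 - 4*s) = (-70 + 133)*(-6 - 4*1) = 63*(-6 - 4) = 63*(-10) = -630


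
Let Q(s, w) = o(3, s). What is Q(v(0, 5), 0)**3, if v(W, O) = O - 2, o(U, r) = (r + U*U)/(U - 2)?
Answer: 1728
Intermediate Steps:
o(U, r) = (r + U**2)/(-2 + U)
v(W, O) = -2 + O
Q(s, w) = 9 + s (Q(s, w) = (s + 3**2)/(-2 + 3) = (s + 9)/1 = 1*(9 + s) = 9 + s)
Q(v(0, 5), 0)**3 = (9 + (-2 + 5))**3 = (9 + 3)**3 = 12**3 = 1728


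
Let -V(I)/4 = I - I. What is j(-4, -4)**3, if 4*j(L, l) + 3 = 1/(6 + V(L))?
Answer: -4913/13824 ≈ -0.35540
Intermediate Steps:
V(I) = 0 (V(I) = -4*(I - I) = -4*0 = 0)
j(L, l) = -17/24 (j(L, l) = -3/4 + 1/(4*(6 + 0)) = -3/4 + (1/4)/6 = -3/4 + (1/4)*(1/6) = -3/4 + 1/24 = -17/24)
j(-4, -4)**3 = (-17/24)**3 = -4913/13824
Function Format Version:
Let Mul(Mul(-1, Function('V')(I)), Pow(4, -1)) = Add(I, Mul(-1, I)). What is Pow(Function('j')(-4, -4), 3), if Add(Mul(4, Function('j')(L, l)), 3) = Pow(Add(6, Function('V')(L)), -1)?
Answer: Rational(-4913, 13824) ≈ -0.35540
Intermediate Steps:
Function('V')(I) = 0 (Function('V')(I) = Mul(-4, Add(I, Mul(-1, I))) = Mul(-4, 0) = 0)
Function('j')(L, l) = Rational(-17, 24) (Function('j')(L, l) = Add(Rational(-3, 4), Mul(Rational(1, 4), Pow(Add(6, 0), -1))) = Add(Rational(-3, 4), Mul(Rational(1, 4), Pow(6, -1))) = Add(Rational(-3, 4), Mul(Rational(1, 4), Rational(1, 6))) = Add(Rational(-3, 4), Rational(1, 24)) = Rational(-17, 24))
Pow(Function('j')(-4, -4), 3) = Pow(Rational(-17, 24), 3) = Rational(-4913, 13824)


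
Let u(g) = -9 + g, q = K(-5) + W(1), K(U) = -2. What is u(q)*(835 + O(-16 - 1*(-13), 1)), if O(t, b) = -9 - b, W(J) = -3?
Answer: -11550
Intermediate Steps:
q = -5 (q = -2 - 3 = -5)
u(q)*(835 + O(-16 - 1*(-13), 1)) = (-9 - 5)*(835 + (-9 - 1*1)) = -14*(835 + (-9 - 1)) = -14*(835 - 10) = -14*825 = -11550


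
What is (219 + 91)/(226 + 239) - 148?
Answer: -442/3 ≈ -147.33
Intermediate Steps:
(219 + 91)/(226 + 239) - 148 = 310/465 - 148 = 310*(1/465) - 148 = 2/3 - 148 = -442/3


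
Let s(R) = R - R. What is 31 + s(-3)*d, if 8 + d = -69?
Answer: 31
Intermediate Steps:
d = -77 (d = -8 - 69 = -77)
s(R) = 0
31 + s(-3)*d = 31 + 0*(-77) = 31 + 0 = 31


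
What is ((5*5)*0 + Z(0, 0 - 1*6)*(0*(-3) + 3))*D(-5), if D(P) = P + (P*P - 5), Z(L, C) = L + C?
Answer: -270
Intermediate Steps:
Z(L, C) = C + L
D(P) = -5 + P + P² (D(P) = P + (P² - 5) = P + (-5 + P²) = -5 + P + P²)
((5*5)*0 + Z(0, 0 - 1*6)*(0*(-3) + 3))*D(-5) = ((5*5)*0 + ((0 - 1*6) + 0)*(0*(-3) + 3))*(-5 - 5 + (-5)²) = (25*0 + ((0 - 6) + 0)*(0 + 3))*(-5 - 5 + 25) = (0 + (-6 + 0)*3)*15 = (0 - 6*3)*15 = (0 - 18)*15 = -18*15 = -270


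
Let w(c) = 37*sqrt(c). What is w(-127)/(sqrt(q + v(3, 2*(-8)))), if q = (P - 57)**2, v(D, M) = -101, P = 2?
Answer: 37*I*sqrt(92837)/1462 ≈ 7.7111*I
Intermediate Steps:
q = 3025 (q = (2 - 57)**2 = (-55)**2 = 3025)
w(-127)/(sqrt(q + v(3, 2*(-8)))) = (37*sqrt(-127))/(sqrt(3025 - 101)) = (37*(I*sqrt(127)))/(sqrt(2924)) = (37*I*sqrt(127))/((2*sqrt(731))) = (37*I*sqrt(127))*(sqrt(731)/1462) = 37*I*sqrt(92837)/1462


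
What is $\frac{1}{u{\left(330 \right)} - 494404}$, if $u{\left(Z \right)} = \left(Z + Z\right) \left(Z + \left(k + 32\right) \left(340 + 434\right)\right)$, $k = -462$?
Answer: $- \frac{1}{219937804} \approx -4.5467 \cdot 10^{-9}$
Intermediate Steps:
$u{\left(Z \right)} = 2 Z \left(-332820 + Z\right)$ ($u{\left(Z \right)} = \left(Z + Z\right) \left(Z + \left(-462 + 32\right) \left(340 + 434\right)\right) = 2 Z \left(Z - 332820\right) = 2 Z \left(-332820 + Z\right)$)
$\frac{1}{u{\left(330 \right)} - 494404} = \frac{1}{2 \cdot 330 \left(-332820 + 330\right) - 494404} = \frac{1}{2 \cdot 330 \left(-332490\right) - 494404} = \frac{1}{-219443400 - 494404} = \frac{1}{-219937804} = - \frac{1}{219937804}$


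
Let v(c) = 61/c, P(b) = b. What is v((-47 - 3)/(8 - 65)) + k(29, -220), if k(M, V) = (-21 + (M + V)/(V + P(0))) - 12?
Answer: 41149/1100 ≈ 37.408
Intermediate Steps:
k(M, V) = -33 + (M + V)/V (k(M, V) = (-21 + (M + V)/(V + 0)) - 12 = (-21 + (M + V)/V) - 12 = -33 + (M + V)/V)
v((-47 - 3)/(8 - 65)) + k(29, -220) = 61/(((-47 - 3)/(8 - 65))) + (-32 + 29/(-220)) = 61/((-50/(-57))) + (-32 + 29*(-1/220)) = 61/((-50*(-1/57))) + (-32 - 29/220) = 61/(50/57) - 7069/220 = 61*(57/50) - 7069/220 = 3477/50 - 7069/220 = 41149/1100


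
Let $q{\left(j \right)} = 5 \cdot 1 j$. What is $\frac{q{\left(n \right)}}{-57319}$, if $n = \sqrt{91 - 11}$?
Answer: $- \frac{20 \sqrt{5}}{57319} \approx -0.00078022$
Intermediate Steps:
$n = 4 \sqrt{5}$ ($n = \sqrt{80} = 4 \sqrt{5} \approx 8.9443$)
$q{\left(j \right)} = 5 j$
$\frac{q{\left(n \right)}}{-57319} = \frac{5 \cdot 4 \sqrt{5}}{-57319} = 20 \sqrt{5} \left(- \frac{1}{57319}\right) = - \frac{20 \sqrt{5}}{57319}$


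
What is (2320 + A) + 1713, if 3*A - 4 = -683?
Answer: 11420/3 ≈ 3806.7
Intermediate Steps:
A = -679/3 (A = 4/3 + (⅓)*(-683) = 4/3 - 683/3 = -679/3 ≈ -226.33)
(2320 + A) + 1713 = (2320 - 679/3) + 1713 = 6281/3 + 1713 = 11420/3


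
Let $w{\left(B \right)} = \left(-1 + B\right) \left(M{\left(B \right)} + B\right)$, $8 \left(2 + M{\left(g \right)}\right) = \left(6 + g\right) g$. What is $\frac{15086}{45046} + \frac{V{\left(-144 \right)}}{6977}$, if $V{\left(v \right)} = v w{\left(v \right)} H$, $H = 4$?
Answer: $\frac{4398113431991}{157142971} \approx 27988.0$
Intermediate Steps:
$M{\left(g \right)} = -2 + \frac{g \left(6 + g\right)}{8}$ ($M{\left(g \right)} = -2 + \frac{\left(6 + g\right) g}{8} = -2 + \frac{g \left(6 + g\right)}{8}$)
$w{\left(B \right)} = \left(-1 + B\right) \left(-2 + \frac{B^{2}}{8} + \frac{7 B}{4}\right)$ ($w{\left(B \right)} = \left(-1 + B\right) \left(\left(-2 + \frac{B^{2}}{8} + \frac{3 B}{4}\right) + B\right) = \left(-1 + B\right) \left(-2 + \frac{B^{2}}{8} + \frac{7 B}{4}\right)$)
$V{\left(v \right)} = 4 v \left(2 - \frac{15 v}{4} + \frac{v^{3}}{8} + \frac{13 v^{2}}{8}\right)$ ($V{\left(v \right)} = v \left(2 - \frac{15 v}{4} + \frac{v^{3}}{8} + \frac{13 v^{2}}{8}\right) 4 = 4 v \left(2 - \frac{15 v}{4} + \frac{v^{3}}{8} + \frac{13 v^{2}}{8}\right)$)
$\frac{15086}{45046} + \frac{V{\left(-144 \right)}}{6977} = \frac{15086}{45046} + \frac{\frac{1}{2} \left(-144\right) \left(16 + \left(-144\right)^{3} - -4320 + 13 \left(-144\right)^{2}\right)}{6977} = 15086 \cdot \frac{1}{45046} + \frac{1}{2} \left(-144\right) \left(16 - 2985984 + 4320 + 13 \cdot 20736\right) \frac{1}{6977} = \frac{7543}{22523} + \frac{1}{2} \left(-144\right) \left(16 - 2985984 + 4320 + 269568\right) \frac{1}{6977} = \frac{7543}{22523} + \frac{1}{2} \left(-144\right) \left(-2712080\right) \frac{1}{6977} = \frac{7543}{22523} + 195269760 \cdot \frac{1}{6977} = \frac{7543}{22523} + \frac{195269760}{6977} = \frac{4398113431991}{157142971}$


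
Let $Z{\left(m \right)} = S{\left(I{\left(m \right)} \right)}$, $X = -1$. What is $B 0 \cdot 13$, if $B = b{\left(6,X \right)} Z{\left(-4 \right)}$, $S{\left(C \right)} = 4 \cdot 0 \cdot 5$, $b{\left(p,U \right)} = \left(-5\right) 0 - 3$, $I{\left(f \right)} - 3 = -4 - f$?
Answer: $0$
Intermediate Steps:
$I{\left(f \right)} = -1 - f$ ($I{\left(f \right)} = 3 - \left(4 + f\right) = -1 - f$)
$b{\left(p,U \right)} = -3$ ($b{\left(p,U \right)} = 0 - 3 = -3$)
$S{\left(C \right)} = 0$ ($S{\left(C \right)} = 0 \cdot 5 = 0$)
$Z{\left(m \right)} = 0$
$B = 0$ ($B = \left(-3\right) 0 = 0$)
$B 0 \cdot 13 = 0 \cdot 0 \cdot 13 = 0 \cdot 13 = 0$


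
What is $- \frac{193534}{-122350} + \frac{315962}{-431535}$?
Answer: $\frac{4485874399}{5279830725} \approx 0.84962$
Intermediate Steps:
$- \frac{193534}{-122350} + \frac{315962}{-431535} = \left(-193534\right) \left(- \frac{1}{122350}\right) + 315962 \left(- \frac{1}{431535}\right) = \frac{96767}{61175} - \frac{315962}{431535} = \frac{4485874399}{5279830725}$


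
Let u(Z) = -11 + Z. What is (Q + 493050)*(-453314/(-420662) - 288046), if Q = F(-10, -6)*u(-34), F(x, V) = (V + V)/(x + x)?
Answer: -29869688298378087/210331 ≈ -1.4201e+11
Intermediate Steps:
F(x, V) = V/x (F(x, V) = (2*V)/((2*x)) = (2*V)*(1/(2*x)) = V/x)
Q = -27 (Q = (-6/(-10))*(-11 - 34) = -6*(-1/10)*(-45) = (3/5)*(-45) = -27)
(Q + 493050)*(-453314/(-420662) - 288046) = (-27 + 493050)*(-453314/(-420662) - 288046) = 493023*(-453314*(-1/420662) - 288046) = 493023*(226657/210331 - 288046) = 493023*(-60584776569/210331) = -29869688298378087/210331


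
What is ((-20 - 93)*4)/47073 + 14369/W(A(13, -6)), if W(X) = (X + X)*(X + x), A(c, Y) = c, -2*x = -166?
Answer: 5771485/1004224 ≈ 5.7472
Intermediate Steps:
x = 83 (x = -1/2*(-166) = 83)
W(X) = 2*X*(83 + X) (W(X) = (X + X)*(X + 83) = (2*X)*(83 + X) = 2*X*(83 + X))
((-20 - 93)*4)/47073 + 14369/W(A(13, -6)) = ((-20 - 93)*4)/47073 + 14369/((2*13*(83 + 13))) = -113*4*(1/47073) + 14369/((2*13*96)) = -452*1/47073 + 14369/2496 = -452/47073 + 14369*(1/2496) = -452/47073 + 14369/2496 = 5771485/1004224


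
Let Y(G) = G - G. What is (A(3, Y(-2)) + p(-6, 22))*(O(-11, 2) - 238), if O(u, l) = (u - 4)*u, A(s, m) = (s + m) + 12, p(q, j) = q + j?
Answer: -2263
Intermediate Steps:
p(q, j) = j + q
Y(G) = 0
A(s, m) = 12 + m + s (A(s, m) = (m + s) + 12 = 12 + m + s)
O(u, l) = u*(-4 + u) (O(u, l) = (-4 + u)*u = u*(-4 + u))
(A(3, Y(-2)) + p(-6, 22))*(O(-11, 2) - 238) = ((12 + 0 + 3) + (22 - 6))*(-11*(-4 - 11) - 238) = (15 + 16)*(-11*(-15) - 238) = 31*(165 - 238) = 31*(-73) = -2263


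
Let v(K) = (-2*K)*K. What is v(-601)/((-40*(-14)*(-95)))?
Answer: 361201/26600 ≈ 13.579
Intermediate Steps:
v(K) = -2*K**2
v(-601)/((-40*(-14)*(-95))) = (-2*(-601)**2)/((-40*(-14)*(-95))) = (-2*361201)/((560*(-95))) = -722402/(-53200) = -722402*(-1/53200) = 361201/26600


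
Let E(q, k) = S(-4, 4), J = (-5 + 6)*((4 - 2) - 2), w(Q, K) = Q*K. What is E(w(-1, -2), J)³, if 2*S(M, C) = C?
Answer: 8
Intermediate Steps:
S(M, C) = C/2
w(Q, K) = K*Q
J = 0 (J = 1*(2 - 2) = 1*0 = 0)
E(q, k) = 2 (E(q, k) = (½)*4 = 2)
E(w(-1, -2), J)³ = 2³ = 8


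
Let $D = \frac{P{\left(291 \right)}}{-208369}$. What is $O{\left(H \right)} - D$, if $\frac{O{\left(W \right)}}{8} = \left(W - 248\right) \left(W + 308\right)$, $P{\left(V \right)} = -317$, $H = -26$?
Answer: $- \frac{128802047453}{208369} \approx -6.1814 \cdot 10^{5}$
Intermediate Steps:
$O{\left(W \right)} = 8 \left(-248 + W\right) \left(308 + W\right)$ ($O{\left(W \right)} = 8 \left(W - 248\right) \left(W + 308\right) = 8 \left(-248 + W\right) \left(308 + W\right)$)
$D = \frac{317}{208369}$ ($D = - \frac{317}{-208369} = \left(-317\right) \left(- \frac{1}{208369}\right) = \frac{317}{208369} \approx 0.0015213$)
$O{\left(H \right)} - D = \left(-611072 + 8 \left(-26\right)^{2} + 480 \left(-26\right)\right) - \frac{317}{208369} = \left(-611072 + 8 \cdot 676 - 12480\right) - \frac{317}{208369} = \left(-611072 + 5408 - 12480\right) - \frac{317}{208369} = -618144 - \frac{317}{208369} = - \frac{128802047453}{208369}$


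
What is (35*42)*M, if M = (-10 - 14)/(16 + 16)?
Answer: -2205/2 ≈ -1102.5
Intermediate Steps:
M = -3/4 (M = -24/32 = -24*1/32 = -3/4 ≈ -0.75000)
(35*42)*M = (35*42)*(-3/4) = 1470*(-3/4) = -2205/2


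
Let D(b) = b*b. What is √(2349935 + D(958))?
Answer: √3267699 ≈ 1807.7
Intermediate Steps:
D(b) = b²
√(2349935 + D(958)) = √(2349935 + 958²) = √(2349935 + 917764) = √3267699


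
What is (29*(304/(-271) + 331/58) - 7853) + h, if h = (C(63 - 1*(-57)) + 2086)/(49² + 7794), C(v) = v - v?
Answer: -42657369503/5525690 ≈ -7719.8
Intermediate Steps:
C(v) = 0
h = 2086/10195 (h = (0 + 2086)/(49² + 7794) = 2086/(2401 + 7794) = 2086/10195 ≈ 0.20461)
(29*(304/(-271) + 331/58) - 7853) + h = (29*(304/(-271) + 331/58) - 7853) + 2086/10195 = (29*(304*(-1/271) + 331*(1/58)) - 7853) + 2086/10195 = (29*(-304/271 + 331/58) - 7853) + 2086/10195 = (29*(72069/15718) - 7853) + 2086/10195 = (72069/542 - 7853) + 2086/10195 = -4184257/542 + 2086/10195 = -42657369503/5525690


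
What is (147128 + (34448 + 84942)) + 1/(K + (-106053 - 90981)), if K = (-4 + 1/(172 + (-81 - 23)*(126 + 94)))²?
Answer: 27076356399952563802/101592974585087 ≈ 2.6652e+5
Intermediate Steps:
K = 8250633889/515653264 (K = (-4 + 1/(172 - 104*220))² = (-4 + 1/(172 - 22880))² = (-4 + 1/(-22708))² = (-4 - 1/22708)² = (-90833/22708)² = 8250633889/515653264 ≈ 16.000)
(147128 + (34448 + 84942)) + 1/(K + (-106053 - 90981)) = (147128 + (34448 + 84942)) + 1/(8250633889/515653264 + (-106053 - 90981)) = (147128 + 119390) + 1/(8250633889/515653264 - 197034) = 266518 + 1/(-101592974585087/515653264) = 266518 - 515653264/101592974585087 = 27076356399952563802/101592974585087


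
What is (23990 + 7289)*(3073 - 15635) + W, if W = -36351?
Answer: -392963149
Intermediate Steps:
(23990 + 7289)*(3073 - 15635) + W = (23990 + 7289)*(3073 - 15635) - 36351 = 31279*(-12562) - 36351 = -392926798 - 36351 = -392963149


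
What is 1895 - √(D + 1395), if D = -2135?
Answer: 1895 - 2*I*√185 ≈ 1895.0 - 27.203*I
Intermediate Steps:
1895 - √(D + 1395) = 1895 - √(-2135 + 1395) = 1895 - √(-740) = 1895 - 2*I*√185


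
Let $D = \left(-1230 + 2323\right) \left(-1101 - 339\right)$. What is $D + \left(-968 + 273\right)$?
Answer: $-1574615$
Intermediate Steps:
$D = -1573920$ ($D = 1093 \left(-1440\right) = -1573920$)
$D + \left(-968 + 273\right) = -1573920 + \left(-968 + 273\right) = -1573920 - 695 = -1574615$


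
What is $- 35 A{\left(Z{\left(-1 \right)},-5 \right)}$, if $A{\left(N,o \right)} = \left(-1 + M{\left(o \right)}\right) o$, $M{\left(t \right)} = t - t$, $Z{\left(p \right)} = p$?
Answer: $-175$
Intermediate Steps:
$M{\left(t \right)} = 0$
$A{\left(N,o \right)} = - o$ ($A{\left(N,o \right)} = \left(-1 + 0\right) o = - o$)
$- 35 A{\left(Z{\left(-1 \right)},-5 \right)} = - 35 \left(\left(-1\right) \left(-5\right)\right) = \left(-35\right) 5 = -175$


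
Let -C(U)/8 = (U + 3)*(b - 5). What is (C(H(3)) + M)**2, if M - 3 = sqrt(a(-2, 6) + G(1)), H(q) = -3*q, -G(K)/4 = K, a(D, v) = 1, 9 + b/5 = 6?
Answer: (957 - I*sqrt(3))**2 ≈ 9.1585e+5 - 3315.0*I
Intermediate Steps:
b = -15 (b = -45 + 5*6 = -45 + 30 = -15)
G(K) = -4*K
C(U) = 480 + 160*U (C(U) = -8*(U + 3)*(-15 - 5) = -8*(3 + U)*(-20) = -8*(-60 - 20*U) = 480 + 160*U)
M = 3 + I*sqrt(3) (M = 3 + sqrt(1 - 4*1) = 3 + sqrt(1 - 4) = 3 + sqrt(-3) = 3 + I*sqrt(3) ≈ 3.0 + 1.732*I)
(C(H(3)) + M)**2 = ((480 + 160*(-3*3)) + (3 + I*sqrt(3)))**2 = ((480 + 160*(-9)) + (3 + I*sqrt(3)))**2 = ((480 - 1440) + (3 + I*sqrt(3)))**2 = (-960 + (3 + I*sqrt(3)))**2 = (-957 + I*sqrt(3))**2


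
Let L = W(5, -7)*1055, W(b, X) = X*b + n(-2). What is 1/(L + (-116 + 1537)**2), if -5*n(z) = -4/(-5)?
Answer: 5/9910736 ≈ 5.0450e-7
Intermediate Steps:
n(z) = -4/25 (n(z) = -(-4)/(5*(-5)) = -(-4)*(-1)/(5*5) = -1/5*4/5 = -4/25)
W(b, X) = -4/25 + X*b (W(b, X) = X*b - 4/25 = -4/25 + X*b)
L = -185469/5 (L = (-4/25 - 7*5)*1055 = (-4/25 - 35)*1055 = -879/25*1055 = -185469/5 ≈ -37094.)
1/(L + (-116 + 1537)**2) = 1/(-185469/5 + (-116 + 1537)**2) = 1/(-185469/5 + 1421**2) = 1/(-185469/5 + 2019241) = 1/(9910736/5) = 5/9910736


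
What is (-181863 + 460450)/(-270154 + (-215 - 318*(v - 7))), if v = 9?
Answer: -278587/271005 ≈ -1.0280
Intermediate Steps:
(-181863 + 460450)/(-270154 + (-215 - 318*(v - 7))) = (-181863 + 460450)/(-270154 + (-215 - 318*(9 - 7))) = 278587/(-270154 + (-215 - 318*2)) = 278587/(-270154 + (-215 - 636)) = 278587/(-270154 - 851) = 278587/(-271005) = 278587*(-1/271005) = -278587/271005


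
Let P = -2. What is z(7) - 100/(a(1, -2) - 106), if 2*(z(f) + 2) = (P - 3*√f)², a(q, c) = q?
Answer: 1363/42 + 6*√7 ≈ 48.327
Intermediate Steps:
z(f) = -2 + (-2 - 3*√f)²/2
z(7) - 100/(a(1, -2) - 106) = (6*√7 + (9/2)*7) - 100/(1 - 106) = (6*√7 + 63/2) - 100/(-105) = (63/2 + 6*√7) - 1/105*(-100) = (63/2 + 6*√7) + 20/21 = 1363/42 + 6*√7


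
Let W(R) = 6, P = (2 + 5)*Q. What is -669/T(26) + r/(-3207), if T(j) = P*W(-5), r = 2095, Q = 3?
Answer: -89239/14966 ≈ -5.9628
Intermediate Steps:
P = 21 (P = (2 + 5)*3 = 7*3 = 21)
T(j) = 126 (T(j) = 21*6 = 126)
-669/T(26) + r/(-3207) = -669/126 + 2095/(-3207) = -669*1/126 + 2095*(-1/3207) = -223/42 - 2095/3207 = -89239/14966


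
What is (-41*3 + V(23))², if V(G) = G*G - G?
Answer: 146689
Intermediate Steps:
V(G) = G² - G
(-41*3 + V(23))² = (-41*3 + 23*(-1 + 23))² = (-123 + 23*22)² = (-123 + 506)² = 383² = 146689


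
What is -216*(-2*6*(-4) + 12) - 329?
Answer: -13289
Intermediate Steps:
-216*(-2*6*(-4) + 12) - 329 = -216*(-12*(-4) + 12) - 329 = -216*(48 + 12) - 329 = -216*60 - 329 = -12960 - 329 = -13289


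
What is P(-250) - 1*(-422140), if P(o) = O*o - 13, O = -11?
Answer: 424877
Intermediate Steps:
P(o) = -13 - 11*o (P(o) = -11*o - 13 = -13 - 11*o)
P(-250) - 1*(-422140) = (-13 - 11*(-250)) - 1*(-422140) = (-13 + 2750) + 422140 = 2737 + 422140 = 424877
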